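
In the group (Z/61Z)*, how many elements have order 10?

4

φ(61) = 61 − 1 = 60 = 2^2 · 3 · 5.
In a cyclic group of order 60, there are φ(d) elements of order d for each divisor d of 60, and zero for non-divisors.
10 = 2 · 5 divides 60, and φ(10) = 4.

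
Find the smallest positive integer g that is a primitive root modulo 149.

2

φ(149) = 149 − 1 = 148 = 2^2 · 37.
Test candidates g = 2, 3, … against the prime factors q ∈ {2, 37} of φ(149): g is a generator iff g^(148/q) ≢ 1 for every such q.
g = 2: 2^74 ≡ 148; 2^4 ≡ 16 — none is 1, so 2 is a primitive root.
So 2 is the smallest generator of (Z/149Z)^×.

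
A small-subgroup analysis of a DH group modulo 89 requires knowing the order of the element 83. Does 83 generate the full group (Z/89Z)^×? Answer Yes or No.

Yes

φ(89) = 89 − 1 = 88 = 2^3 · 11.
It suffices to check that the order of 83 is not a proper divisor of 88: compute 83^(88/q) for q ∈ {2, 11}.
83^44 ≡ 88 (mod 89)  [q = 2: ≢ 1 ✓]
83^8 ≡ 8 (mod 89)  [q = 11: ≢ 1 ✓]
Every test exponent gives a nontrivial residue, hence 83 generates the full group.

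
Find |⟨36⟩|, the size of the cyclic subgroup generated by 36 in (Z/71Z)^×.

35

The order of 36 must divide φ(71) = 71 − 1 = 70 = 2 · 5 · 7.
Divisors of 70: 1, 2, 5, 7, 10, 14, 35, 70.
Compute 36^d (mod 71) for the divisors d until we hit 1:
36^1 ≡ 36 (mod 71)
36^2 ≡ 18 (mod 71)
36^5 ≡ 20 (mod 71)
36^7 ≡ 5 (mod 71)
36^10 ≡ 45 (mod 71)
36^14 ≡ 25 (mod 71)
36^35 ≡ 1 (mod 71) ✓
Therefore the multiplicative order of 36 modulo 71 is 35.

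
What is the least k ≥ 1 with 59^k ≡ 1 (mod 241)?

120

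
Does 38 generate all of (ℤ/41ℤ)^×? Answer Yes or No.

No

φ(41) = 41 − 1 = 40 = 2^3 · 5.
It suffices to check that the order of 38 is not a proper divisor of 40: compute 38^(40/q) for q ∈ {2, 5}.
38^20 ≡ 40 (mod 41)  [q = 2: ≢ 1 ✓]
38^8 ≡ 1 (mod 41)  [q = 5: ≡ 1 ✗]
Since 38^8 ≡ 1, the order of 38 divides 8 < 40, so 38 is not a primitive root.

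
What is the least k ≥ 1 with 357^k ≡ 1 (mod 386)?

By Lagrange's theorem, ord_386(357) divides φ(386) = φ(2)·φ(193) = 1·192 = 192 = 2^6 · 3.
Divisors of 192: 1, 2, 3, 4, 6, 8, 12, 16, 24, 32, 48, 64, 96, 192.
Compute 357^d (mod 386) for the divisors d until we hit 1:
357^1 ≡ 357
357^2 ≡ 69
357^3 ≡ 315
357^4 ≡ 129
357^6 ≡ 23
357^8 ≡ 43
357^12 ≡ 143
357^16 ≡ 305
357^24 ≡ 377
357^32 ≡ 385
357^48 ≡ 81
357^64 ≡ 1
The smallest such exponent is 64, so the order of 357 is 64.

64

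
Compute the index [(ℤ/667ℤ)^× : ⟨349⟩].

By Lagrange's theorem, ord_667(349) divides φ(667) = φ(23·29) = (23−1)·(29−1) = 22·28 = 616 = 2^3 · 7 · 11.
Divisors of 616: 1, 2, 4, 7, 8, 11, 14, 22, 28, 44, 56, 77, 88, 154, 308, 616.
Evaluate successive powers at the divisors of 616:
349^1 ≡ 349
349^2 ≡ 407
349^4 ≡ 233
349^7 ≡ 146
349^8 ≡ 262
349^11 ≡ 1
The order of 349 is 11, so the subgroup it generates has 11 elements.
The index is φ(667) / ord(349) = 616 / 11 = 56.

56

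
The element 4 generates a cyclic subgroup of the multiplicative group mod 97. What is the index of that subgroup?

4

The order of 4 must divide φ(97) = 97 − 1 = 96 = 2^5 · 3.
Divisors of 96: 1, 2, 3, 4, 6, 8, 12, 16, 24, 32, 48, 96.
Evaluate successive powers at the divisors of 96:
4^1 ≡ 4 (mod 97)
4^2 ≡ 16 (mod 97)
4^3 ≡ 64 (mod 97)
4^4 ≡ 62 (mod 97)
4^6 ≡ 22 (mod 97)
4^8 ≡ 61 (mod 97)
4^12 ≡ 96 (mod 97)
4^16 ≡ 35 (mod 97)
4^24 ≡ 1 (mod 97) ✓
The order of 4 is 24, so the subgroup it generates has 24 elements.
[(Z/97Z)^× : ⟨4⟩] = 96/24 = 4.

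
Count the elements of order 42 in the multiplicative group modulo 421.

φ(421) = 421 − 1 = 420 = 2^2 · 3 · 5 · 7.
Since (Z/421Z)^× is cyclic of order 420, the number of elements of order d is φ(d) when d | 420 and 0 otherwise.
42 = 2 · 3 · 7 divides 420, and φ(42) = 12.

12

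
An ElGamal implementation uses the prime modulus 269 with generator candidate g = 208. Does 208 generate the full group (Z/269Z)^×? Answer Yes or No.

φ(269) = 269 − 1 = 268 = 2^2 · 67.
208 is a primitive root mod 269 iff 208^(φ(269)/q) ≢ 1 for every prime q | φ(269), i.e. q ∈ {2, 67}.
208^134 ≡ 1 (mod 269)  [q = 2: ≡ 1 ✗]
208^4 ≡ 142 (mod 269)  [q = 67: ≢ 1 ✓]
The check at q = 2 fails, so 208 generates a proper subgroup.

No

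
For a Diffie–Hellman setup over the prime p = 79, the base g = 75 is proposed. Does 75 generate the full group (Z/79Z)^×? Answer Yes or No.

φ(79) = 79 − 1 = 78 = 2 · 3 · 13.
Test 75^(78/q) mod 79 for each prime factor q of 78:
75^39 ≡ 78 (mod 79)  [q = 2: ≢ 1 ✓]
75^26 ≡ 55 (mod 79)  [q = 3: ≢ 1 ✓]
75^6 ≡ 67 (mod 79)  [q = 13: ≢ 1 ✓]
None equal 1, so ord_79(75) = 78: 75 is a primitive root.

Yes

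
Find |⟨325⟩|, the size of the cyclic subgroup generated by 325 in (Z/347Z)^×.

173

By Lagrange's theorem, ord_347(325) divides φ(347) = 347 − 1 = 346 = 2 · 173.
Divisors of 346: 1, 2, 173, 346.
Test each divisor d:
325^1 ≡ 325 (mod 347)
325^2 ≡ 137 (mod 347)
325^173 ≡ 1 (mod 347) ✓
Therefore the multiplicative order of 325 modulo 347 is 173.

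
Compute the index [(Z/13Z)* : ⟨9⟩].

4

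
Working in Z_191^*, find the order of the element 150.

19

Since 150 ∈ (Z/191Z)^×, its order divides φ(191) = 191 − 1 = 190 = 2 · 5 · 19.
Divisors of 190: 1, 2, 5, 10, 19, 38, 95, 190.
Check 150^d mod 191 for each divisor in increasing order:
150^1 ≡ 150
150^2 ≡ 153
150^5 ≡ 6
150^10 ≡ 36
150^19 ≡ 1
So ord_191(150) = 19.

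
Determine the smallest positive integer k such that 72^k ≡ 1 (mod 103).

ord(72) | φ(103) = 103 − 1 = 102 = 2 · 3 · 17.
Divisors of 102: 1, 2, 3, 6, 17, 34, 51, 102.
Evaluate successive powers at the divisors of 102:
72^1 ≡ 72 (mod 103)
72^2 ≡ 34 (mod 103)
72^3 ≡ 79 (mod 103)
72^6 ≡ 61 (mod 103)
72^17 ≡ 1 (mod 103) ✓
So ord_103(72) = 17.

17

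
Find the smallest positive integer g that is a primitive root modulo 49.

φ(49) = φ(7^2) = 7·(7−1) = 42 = 2 · 3 · 7.
Test candidates g = 2, 3, … against the prime factors q ∈ {2, 3, 7} of φ(49): g is a generator iff g^(42/q) ≢ 1 for every such q.
g = 2: 2^21 ≡ 1 — hits 1, so not a primitive root.
g = 3: 3^21 ≡ 48; 3^14 ≡ 30; 3^6 ≡ 43 — none is 1, so 3 is a primitive root.
The smallest primitive root modulo 49 is 3.

3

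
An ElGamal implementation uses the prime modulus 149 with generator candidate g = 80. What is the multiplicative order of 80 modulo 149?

37

Since 80 ∈ (Z/149Z)^×, its order divides φ(149) = 149 − 1 = 148 = 2^2 · 37.
Divisors of 148: 1, 2, 4, 37, 74, 148.
Evaluate successive powers at the divisors of 148:
80^1 ≡ 80 (mod 149)
80^2 ≡ 142 (mod 149)
80^4 ≡ 49 (mod 149)
80^37 ≡ 1 (mod 149) ✓
Hence ord(80) = 37.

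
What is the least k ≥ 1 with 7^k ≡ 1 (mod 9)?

By Lagrange's theorem, ord_9(7) divides φ(9) = φ(3^2) = 3·(3−1) = 6 = 2 · 3.
Divisors of 6: 1, 2, 3, 6.
Check 7^d mod 9 for each divisor in increasing order:
7^1 ≡ 7
7^2 ≡ 4
7^3 ≡ 1
Therefore the multiplicative order of 7 modulo 9 is 3.

3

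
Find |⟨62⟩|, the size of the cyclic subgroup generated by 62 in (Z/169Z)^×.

ord(62) | φ(169) = φ(13^2) = 13·(13−1) = 156 = 2^2 · 3 · 13.
Divisors of 156: 1, 2, 3, 4, 6, 12, 13, 26, 39, 52, 78, 156.
Check 62^d mod 169 for each divisor in increasing order:
62^1 ≡ 62
62^2 ≡ 126
62^3 ≡ 38
62^4 ≡ 159
62^6 ≡ 92
62^12 ≡ 14
62^13 ≡ 23
62^26 ≡ 22
62^39 ≡ 168
62^52 ≡ 146
62^78 ≡ 1
Therefore the multiplicative order of 62 modulo 169 is 78.

78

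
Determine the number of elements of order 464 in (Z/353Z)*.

0

φ(353) = 353 − 1 = 352 = 2^5 · 11.
(Z/353Z)^× is cyclic (|G| = 352); a cyclic group of order m has exactly φ(d) elements of each order d | m, and none otherwise.
Since 464 ∤ 352, the count is 0.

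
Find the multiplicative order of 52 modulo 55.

20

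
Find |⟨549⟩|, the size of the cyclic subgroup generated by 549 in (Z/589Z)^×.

ord(549) | φ(589) = φ(19·31) = (19−1)·(31−1) = 18·30 = 540 = 2^2 · 3^3 · 5.
Divisors of 540: 1, 2, 3, 4, 5, 6, 9, 10, 12, 15, 18, 20, 27, 30, 36, 45, 54, 60, 90, 108, 135, 180, 270, 540.
Test each divisor d:
549^1 ≡ 549
549^2 ≡ 422
549^3 ≡ 201
549^4 ≡ 206
549^5 ≡ 6
549^6 ≡ 349
549^9 ≡ 58
549^10 ≡ 36
549^12 ≡ 467
549^15 ≡ 216
549^18 ≡ 419
549^20 ≡ 118
549^27 ≡ 153
549^30 ≡ 125
549^36 ≡ 39
549^45 ≡ 495
549^54 ≡ 438
549^60 ≡ 311
549^90 ≡ 1
Therefore the multiplicative order of 549 modulo 589 is 90.

90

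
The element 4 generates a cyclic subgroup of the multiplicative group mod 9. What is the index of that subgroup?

2

Since 4 ∈ (Z/9Z)^×, its order divides φ(9) = φ(3^2) = 3·(3−1) = 6 = 2 · 3.
Divisors of 6: 1, 2, 3, 6.
Evaluate successive powers at the divisors of 6:
4^1 ≡ 4 (mod 9)
4^2 ≡ 7 (mod 9)
4^3 ≡ 1 (mod 9) ✓
So ord_9(4) = 3, hence |⟨4⟩| = 3.
The index is φ(9) / ord(4) = 6 / 3 = 2.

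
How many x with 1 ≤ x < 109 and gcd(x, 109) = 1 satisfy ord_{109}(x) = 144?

0

φ(109) = 109 − 1 = 108 = 2^2 · 3^3.
(Z/109Z)^× is cyclic (|G| = 108); a cyclic group of order m has exactly φ(d) elements of each order d | m, and none otherwise.
Since 144 ∤ 108, the count is 0.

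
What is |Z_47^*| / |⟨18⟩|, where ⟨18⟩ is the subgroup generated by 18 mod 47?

2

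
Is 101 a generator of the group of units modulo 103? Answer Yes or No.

φ(103) = 103 − 1 = 102 = 2 · 3 · 17.
An element g generates (Z/103Z)^× iff g^(102/q) ≢ 1 (mod 103) for each prime q ∈ {2, 3, 17}.
101^51 ≡ 102 (mod 103)  [q = 2: ≢ 1 ✓]
101^34 ≡ 46 (mod 103)  [q = 3: ≢ 1 ✓]
101^6 ≡ 64 (mod 103)  [q = 17: ≢ 1 ✓]
All checks pass, so 101 has order 102 and is a primitive root modulo 103.

Yes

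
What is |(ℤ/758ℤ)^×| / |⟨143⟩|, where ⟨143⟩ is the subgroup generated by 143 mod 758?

2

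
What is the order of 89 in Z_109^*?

27

By Lagrange's theorem, ord_109(89) divides φ(109) = 109 − 1 = 108 = 2^2 · 3^3.
Divisors of 108: 1, 2, 3, 4, 6, 9, 12, 18, 27, 36, 54, 108.
Test each divisor d:
89^1 ≡ 89 (mod 109)
89^2 ≡ 73 (mod 109)
89^3 ≡ 66 (mod 109)
89^4 ≡ 97 (mod 109)
89^6 ≡ 105 (mod 109)
89^9 ≡ 63 (mod 109)
89^12 ≡ 16 (mod 109)
89^18 ≡ 45 (mod 109)
89^27 ≡ 1 (mod 109) ✓
Hence ord(89) = 27.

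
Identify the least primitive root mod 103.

5

φ(103) = 103 − 1 = 102 = 2 · 3 · 17.
Test candidates g = 2, 3, … against the prime factors q ∈ {2, 3, 17} of φ(103): g is a generator iff g^(102/q) ≢ 1 for every such q.
g = 2: 2^51 ≡ 1 — hits 1, so not a primitive root.
g = 3: 3^51 ≡ 102; 3^34 ≡ 1 — hits 1, so not a primitive root.
g = 4: 4^51 ≡ 1 — hits 1, so not a primitive root.
g = 5: 5^51 ≡ 102; 5^34 ≡ 56; 5^6 ≡ 72 — none is 1, so 5 is a primitive root.
The smallest primitive root modulo 103 is 5.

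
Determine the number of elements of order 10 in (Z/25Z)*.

4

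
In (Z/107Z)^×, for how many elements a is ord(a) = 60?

0

φ(107) = 107 − 1 = 106 = 2 · 53.
In a cyclic group of order 106, there are φ(d) elements of order d for each divisor d of 106, and zero for non-divisors.
Here 106 is not a multiple of 60, so there are no elements of order 60.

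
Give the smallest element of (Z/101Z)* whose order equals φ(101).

2

φ(101) = 101 − 1 = 100 = 2^2 · 5^2.
g is a primitive root iff g^(100/q) ≢ 1 (mod 101) for each prime q ∈ {2, 5}.
g = 2: 2^50 ≡ 100; 2^20 ≡ 95 — none is 1, so 2 is a primitive root.
Hence the least primitive root of 101 is 2.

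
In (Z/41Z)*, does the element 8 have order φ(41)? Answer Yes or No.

φ(41) = 41 − 1 = 40 = 2^3 · 5.
It suffices to check that the order of 8 is not a proper divisor of 40: compute 8^(40/q) for q ∈ {2, 5}.
8^20 ≡ 1 (mod 41)  [q = 2: ≡ 1 ✗]
8^8 ≡ 16 (mod 41)  [q = 5: ≢ 1 ✓]
The check at q = 2 fails, so 8 generates a proper subgroup.

No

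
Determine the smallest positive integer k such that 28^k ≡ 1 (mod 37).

Since 28 ∈ (Z/37Z)^×, its order divides φ(37) = 37 − 1 = 36 = 2^2 · 3^2.
Divisors of 36: 1, 2, 3, 4, 6, 9, 12, 18, 36.
Check 28^d mod 37 for each divisor in increasing order:
28^1 ≡ 28 (mod 37)
28^2 ≡ 7 (mod 37)
28^3 ≡ 11 (mod 37)
28^4 ≡ 12 (mod 37)
28^6 ≡ 10 (mod 37)
28^9 ≡ 36 (mod 37)
28^12 ≡ 26 (mod 37)
28^18 ≡ 1 (mod 37) ✓
Hence ord(28) = 18.

18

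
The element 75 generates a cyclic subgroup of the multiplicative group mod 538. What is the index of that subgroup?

1

ord(75) | φ(538) = φ(2)·φ(269) = 1·268 = 268 = 2^2 · 67.
Divisors of 268: 1, 2, 4, 67, 134, 268.
Check 75^d mod 538 for each divisor in increasing order:
75^1 ≡ 75 (mod 538)
75^2 ≡ 245 (mod 538)
75^4 ≡ 307 (mod 538)
75^67 ≡ 187 (mod 538)
75^134 ≡ 537 (mod 538)
75^268 ≡ 1 (mod 538) ✓
So ord_538(75) = 268, hence |⟨75⟩| = 268.
[(Z/538Z)^× : ⟨75⟩] = 268/268 = 1.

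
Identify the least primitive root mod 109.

6

φ(109) = 109 − 1 = 108 = 2^2 · 3^3.
Test candidates g = 2, 3, … against the prime factors q ∈ {2, 3} of φ(109): g is a generator iff g^(108/q) ≢ 1 for every such q.
g = 2: 2^54 ≡ 108; 2^36 ≡ 1 — hits 1, so not a primitive root.
g = 3: 3^54 ≡ 1 — hits 1, so not a primitive root.
g = 4: 4^54 ≡ 1 — hits 1, so not a primitive root.
g = 5: 5^54 ≡ 1 — hits 1, so not a primitive root.
g = 6: 6^54 ≡ 108; 6^36 ≡ 63 — none is 1, so 6 is a primitive root.
Hence the least primitive root of 109 is 6.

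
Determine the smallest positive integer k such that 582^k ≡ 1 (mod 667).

308

ord(582) | φ(667) = φ(23·29) = (23−1)·(29−1) = 22·28 = 616 = 2^3 · 7 · 11.
Divisors of 616: 1, 2, 4, 7, 8, 11, 14, 22, 28, 44, 56, 77, 88, 154, 308, 616.
Test each divisor d:
582^1 ≡ 582 (mod 667)
582^2 ≡ 555 (mod 667)
582^4 ≡ 538 (mod 667)
582^7 ≡ 534 (mod 667)
582^8 ≡ 633 (mod 667)
582^11 ≡ 482 (mod 667)
582^14 ≡ 347 (mod 667)
582^22 ≡ 208 (mod 667)
582^28 ≡ 349 (mod 667)
582^44 ≡ 576 (mod 667)
582^56 ≡ 407 (mod 667)
582^77 ≡ 597 (mod 667)
582^88 ≡ 277 (mod 667)
582^154 ≡ 231 (mod 667)
582^308 ≡ 1 (mod 667) ✓
Therefore the multiplicative order of 582 modulo 667 is 308.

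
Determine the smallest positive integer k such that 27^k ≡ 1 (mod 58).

Since 27 ∈ (Z/58Z)^×, its order divides φ(58) = φ(2)·φ(29) = 1·28 = 28 = 2^2 · 7.
Divisors of 28: 1, 2, 4, 7, 14, 28.
Evaluate successive powers at the divisors of 28:
27^1 ≡ 27 (mod 58)
27^2 ≡ 33 (mod 58)
27^4 ≡ 45 (mod 58)
27^7 ≡ 17 (mod 58)
27^14 ≡ 57 (mod 58)
27^28 ≡ 1 (mod 58) ✓
Hence ord(27) = 28.

28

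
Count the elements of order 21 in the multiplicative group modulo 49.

12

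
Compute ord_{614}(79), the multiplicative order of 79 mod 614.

51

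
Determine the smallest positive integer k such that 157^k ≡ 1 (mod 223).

74

By Lagrange's theorem, ord_223(157) divides φ(223) = 223 − 1 = 222 = 2 · 3 · 37.
Divisors of 222: 1, 2, 3, 6, 37, 74, 111, 222.
Evaluate successive powers at the divisors of 222:
157^1 ≡ 157
157^2 ≡ 119
157^3 ≡ 174
157^6 ≡ 171
157^37 ≡ 222
157^74 ≡ 1
Hence ord(157) = 74.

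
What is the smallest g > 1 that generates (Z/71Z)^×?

7

φ(71) = 71 − 1 = 70 = 2 · 5 · 7.
g is a primitive root iff g^(70/q) ≢ 1 (mod 71) for each prime q ∈ {2, 5, 7}.
g = 2: 2^35 ≡ 1 — hits 1, so not a primitive root.
g = 3: 3^35 ≡ 1 — hits 1, so not a primitive root.
g = 4: 4^35 ≡ 1 — hits 1, so not a primitive root.
g = 5: 5^35 ≡ 1 — hits 1, so not a primitive root.
g = 6: 6^35 ≡ 1 — hits 1, so not a primitive root.
g = 7: 7^35 ≡ 70; 7^14 ≡ 54; 7^10 ≡ 45 — none is 1, so 7 is a primitive root.
The smallest primitive root modulo 71 is 7.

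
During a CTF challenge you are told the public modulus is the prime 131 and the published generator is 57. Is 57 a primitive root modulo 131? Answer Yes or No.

φ(131) = 131 − 1 = 130 = 2 · 5 · 13.
An element g generates (Z/131Z)^× iff g^(130/q) ≢ 1 (mod 131) for each prime q ∈ {2, 5, 13}.
57^65 ≡ 130 (mod 131)  [q = 2: ≢ 1 ✓]
57^26 ≡ 58 (mod 131)  [q = 5: ≢ 1 ✓]
57^10 ≡ 62 (mod 131)  [q = 13: ≢ 1 ✓]
Every test exponent gives a nontrivial residue, hence 57 generates the full group.

Yes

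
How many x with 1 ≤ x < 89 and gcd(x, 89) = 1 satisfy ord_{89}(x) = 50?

0

φ(89) = 89 − 1 = 88 = 2^3 · 11.
In a cyclic group of order 88, there are φ(d) elements of order d for each divisor d of 88, and zero for non-divisors.
Here 88 is not a multiple of 50, so there are no elements of order 50.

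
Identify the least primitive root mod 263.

φ(263) = 263 − 1 = 262 = 2 · 131.
Test candidates g = 2, 3, … against the prime factors q ∈ {2, 131} of φ(263): g is a generator iff g^(262/q) ≢ 1 for every such q.
g = 2: 2^131 ≡ 1 — hits 1, so not a primitive root.
g = 3: 3^131 ≡ 1 — hits 1, so not a primitive root.
g = 4: 4^131 ≡ 1 — hits 1, so not a primitive root.
g = 5: 5^131 ≡ 262; 5^2 ≡ 25 — none is 1, so 5 is a primitive root.
So 5 is the smallest generator of (Z/263Z)^×.

5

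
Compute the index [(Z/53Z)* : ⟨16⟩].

4

Since 16 ∈ (Z/53Z)^×, its order divides φ(53) = 53 − 1 = 52 = 2^2 · 13.
Divisors of 52: 1, 2, 4, 13, 26, 52.
Evaluate successive powers at the divisors of 52:
16^1 ≡ 16 (mod 53)
16^2 ≡ 44 (mod 53)
16^4 ≡ 28 (mod 53)
16^13 ≡ 1 (mod 53) ✓
The order of 16 is 13, so the subgroup it generates has 13 elements.
The index is φ(53) / ord(16) = 52 / 13 = 4.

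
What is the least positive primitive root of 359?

7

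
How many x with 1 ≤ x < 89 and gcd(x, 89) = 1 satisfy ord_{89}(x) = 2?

1

φ(89) = 89 − 1 = 88 = 2^3 · 11.
Since (Z/89Z)^× is cyclic of order 88, the number of elements of order d is φ(d) when d | 88 and 0 otherwise.
2 | 88, and φ(2) = 2 − 1 = 1.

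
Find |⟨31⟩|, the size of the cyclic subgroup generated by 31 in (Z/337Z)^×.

336

Since 31 ∈ (Z/337Z)^×, its order divides φ(337) = 337 − 1 = 336 = 2^4 · 3 · 7.
Divisors of 336: 1, 2, 3, 4, 6, 7, 8, 12, 14, 16, 21, 24, 28, 42, 48, 56, 84, 112, 168, 336.
Test each divisor d:
31^1 ≡ 31 (mod 337)
31^2 ≡ 287 (mod 337)
31^3 ≡ 135 (mod 337)
31^4 ≡ 141 (mod 337)
31^6 ≡ 27 (mod 337)
31^7 ≡ 163 (mod 337)
31^8 ≡ 335 (mod 337)
31^12 ≡ 55 (mod 337)
31^14 ≡ 283 (mod 337)
31^16 ≡ 4 (mod 337)
31^21 ≡ 297 (mod 337)
31^24 ≡ 329 (mod 337)
31^28 ≡ 220 (mod 337)
31^42 ≡ 252 (mod 337)
31^48 ≡ 64 (mod 337)
31^56 ≡ 209 (mod 337)
31^84 ≡ 148 (mod 337)
31^112 ≡ 208 (mod 337)
31^168 ≡ 336 (mod 337)
31^336 ≡ 1 (mod 337) ✓
So ord_337(31) = 336.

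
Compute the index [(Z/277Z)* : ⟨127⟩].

1

The order of 127 must divide φ(277) = 277 − 1 = 276 = 2^2 · 3 · 23.
Divisors of 276: 1, 2, 3, 4, 6, 12, 23, 46, 69, 92, 138, 276.
Evaluate successive powers at the divisors of 276:
127^1 ≡ 127 (mod 277)
127^2 ≡ 63 (mod 277)
127^3 ≡ 245 (mod 277)
127^4 ≡ 91 (mod 277)
127^6 ≡ 193 (mod 277)
127^12 ≡ 131 (mod 277)
127^23 ≡ 242 (mod 277)
127^46 ≡ 117 (mod 277)
127^69 ≡ 60 (mod 277)
127^92 ≡ 116 (mod 277)
127^138 ≡ 276 (mod 277)
127^276 ≡ 1 (mod 277) ✓
The order of 127 is 276, so the subgroup it generates has 276 elements.
[(Z/277Z)^× : ⟨127⟩] = 276/276 = 1.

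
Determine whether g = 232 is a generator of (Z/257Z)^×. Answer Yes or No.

No

φ(257) = 257 − 1 = 256 = 2^8.
An element g generates (Z/257Z)^× iff g^(256/q) ≢ 1 (mod 257) for each prime q ∈ {2}.
232^128 ≡ 1 (mod 257)  [q = 2: ≡ 1 ✗]
232^128 ≡ 1 shows ord(232) | 128, strictly less than φ(257); not a primitive root.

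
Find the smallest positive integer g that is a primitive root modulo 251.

6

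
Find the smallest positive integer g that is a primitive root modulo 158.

φ(158) = φ(2)·φ(79) = 1·78 = 78 = 2 · 3 · 13.
Test candidates g = 2, 3, … against the prime factors q ∈ {2, 3, 13} of φ(158): g is a generator iff g^(78/q) ≢ 1 for every such q.
g = 2: gcd(2, 158) = 2 > 1, not a unit — skip.
g = 3: 3^39 ≡ 157; 3^26 ≡ 23; 3^6 ≡ 97 — none is 1, so 3 is a primitive root.
So 3 is the smallest generator of (Z/158Z)^×.

3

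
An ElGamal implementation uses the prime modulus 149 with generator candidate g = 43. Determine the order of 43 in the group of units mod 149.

The order of 43 must divide φ(149) = 149 − 1 = 148 = 2^2 · 37.
Divisors of 148: 1, 2, 4, 37, 74, 148.
Test each divisor d:
43^1 ≡ 43 (mod 149)
43^2 ≡ 61 (mod 149)
43^4 ≡ 145 (mod 149)
43^37 ≡ 105 (mod 149)
43^74 ≡ 148 (mod 149)
43^148 ≡ 1 (mod 149) ✓
So ord_149(43) = 148.

148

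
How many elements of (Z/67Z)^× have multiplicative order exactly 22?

10

φ(67) = 67 − 1 = 66 = 2 · 3 · 11.
(Z/67Z)^× is cyclic (|G| = 66); a cyclic group of order m has exactly φ(d) elements of each order d | m, and none otherwise.
22 = 2 · 11 divides 66, and φ(22) = 10.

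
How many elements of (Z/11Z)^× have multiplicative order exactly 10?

4

φ(11) = 11 − 1 = 10 = 2 · 5.
Since (Z/11Z)^× is cyclic of order 10, the number of elements of order d is φ(d) when d | 10 and 0 otherwise.
10 = 2 · 5 divides 10, and φ(10) = 4.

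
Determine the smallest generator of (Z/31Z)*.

3

φ(31) = 31 − 1 = 30 = 2 · 3 · 5.
g is a primitive root iff g^(30/q) ≢ 1 (mod 31) for each prime q ∈ {2, 3, 5}.
g = 2: 2^15 ≡ 1 — hits 1, so not a primitive root.
g = 3: 3^15 ≡ 30; 3^10 ≡ 25; 3^6 ≡ 16 — none is 1, so 3 is a primitive root.
So 3 is the smallest generator of (Z/31Z)^×.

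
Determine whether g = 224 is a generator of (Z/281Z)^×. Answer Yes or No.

No

φ(281) = 281 − 1 = 280 = 2^3 · 5 · 7.
An element g generates (Z/281Z)^× iff g^(280/q) ≢ 1 (mod 281) for each prime q ∈ {2, 5, 7}.
224^140 ≡ 1 (mod 281)  [q = 2: ≡ 1 ✗]
224^56 ≡ 90 (mod 281)  [q = 5: ≢ 1 ✓]
224^40 ≡ 59 (mod 281)  [q = 7: ≢ 1 ✓]
The check at q = 2 fails, so 224 generates a proper subgroup.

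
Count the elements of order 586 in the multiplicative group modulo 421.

0

φ(421) = 421 − 1 = 420 = 2^2 · 3 · 5 · 7.
In a cyclic group of order 420, there are φ(d) elements of order d for each divisor d of 420, and zero for non-divisors.
586 does not divide 420, so no element of (Z/421Z)^× has order 586.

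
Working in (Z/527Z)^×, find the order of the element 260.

240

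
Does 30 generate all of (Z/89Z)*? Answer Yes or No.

Yes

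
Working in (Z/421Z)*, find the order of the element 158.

140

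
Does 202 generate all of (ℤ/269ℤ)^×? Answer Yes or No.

φ(269) = 269 − 1 = 268 = 2^2 · 67.
An element g generates (Z/269Z)^× iff g^(268/q) ≢ 1 (mod 269) for each prime q ∈ {2, 67}.
202^134 ≡ 1 (mod 269)  [q = 2: ≡ 1 ✗]
202^4 ≡ 62 (mod 269)  [q = 67: ≢ 1 ✓]
The check at q = 2 fails, so 202 generates a proper subgroup.

No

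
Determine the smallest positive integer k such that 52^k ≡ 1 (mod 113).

By Lagrange's theorem, ord_113(52) divides φ(113) = 113 − 1 = 112 = 2^4 · 7.
Divisors of 112: 1, 2, 4, 7, 8, 14, 16, 28, 56, 112.
Test each divisor d:
52^1 ≡ 52
52^2 ≡ 105
52^4 ≡ 64
52^7 ≡ 44
52^8 ≡ 28
52^14 ≡ 15
52^16 ≡ 106
52^28 ≡ 112
52^56 ≡ 1
Therefore the multiplicative order of 52 modulo 113 is 56.

56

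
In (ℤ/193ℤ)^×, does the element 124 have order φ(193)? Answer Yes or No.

No

φ(193) = 193 − 1 = 192 = 2^6 · 3.
An element g generates (Z/193Z)^× iff g^(192/q) ≢ 1 (mod 193) for each prime q ∈ {2, 3}.
124^96 ≡ 1 (mod 193)  [q = 2: ≡ 1 ✗]
124^64 ≡ 1 (mod 193)  [q = 3: ≡ 1 ✗]
The check at q = 2 fails, so 124 generates a proper subgroup.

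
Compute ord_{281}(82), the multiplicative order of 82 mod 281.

ord(82) | φ(281) = 281 − 1 = 280 = 2^3 · 5 · 7.
Divisors of 280: 1, 2, 4, 5, 7, 8, 10, 14, 20, 28, 35, 40, 56, 70, 140, 280.
Check 82^d mod 281 for each divisor in increasing order:
82^1 ≡ 82
82^2 ≡ 261
82^4 ≡ 119
82^5 ≡ 204
82^7 ≡ 135
82^8 ≡ 111
82^10 ≡ 28
82^14 ≡ 241
82^20 ≡ 222
82^28 ≡ 195
82^35 ≡ 192
82^40 ≡ 109
82^56 ≡ 90
82^70 ≡ 53
82^140 ≡ 280
82^280 ≡ 1
The smallest such exponent is 280, so the order of 82 is 280.

280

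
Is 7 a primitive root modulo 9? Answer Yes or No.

φ(9) = φ(3^2) = 3·(3−1) = 6 = 2 · 3.
7 is a primitive root mod 9 iff 7^(φ(9)/q) ≢ 1 for every prime q | φ(9), i.e. q ∈ {2, 3}.
7^3 ≡ 1 (mod 9)  [q = 2: ≡ 1 ✗]
7^2 ≡ 4 (mod 9)  [q = 3: ≢ 1 ✓]
Since 7^3 ≡ 1, the order of 7 divides 3 < 6, so 7 is not a primitive root.

No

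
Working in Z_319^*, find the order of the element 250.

140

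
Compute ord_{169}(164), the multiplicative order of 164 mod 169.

52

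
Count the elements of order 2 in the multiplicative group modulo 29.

1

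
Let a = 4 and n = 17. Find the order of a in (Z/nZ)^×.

ord(4) | φ(17) = 17 − 1 = 16 = 2^4.
Divisors of 16: 1, 2, 4, 8, 16.
Check 4^d mod 17 for each divisor in increasing order:
4^1 ≡ 4 (mod 17)
4^2 ≡ 16 (mod 17)
4^4 ≡ 1 (mod 17) ✓
Hence ord(4) = 4.

4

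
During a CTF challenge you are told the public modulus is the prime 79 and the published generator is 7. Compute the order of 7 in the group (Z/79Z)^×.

ord(7) | φ(79) = 79 − 1 = 78 = 2 · 3 · 13.
Divisors of 78: 1, 2, 3, 6, 13, 26, 39, 78.
Evaluate successive powers at the divisors of 78:
7^1 ≡ 7 (mod 79)
7^2 ≡ 49 (mod 79)
7^3 ≡ 27 (mod 79)
7^6 ≡ 18 (mod 79)
7^13 ≡ 56 (mod 79)
7^26 ≡ 55 (mod 79)
7^39 ≡ 78 (mod 79)
7^78 ≡ 1 (mod 79) ✓
Hence ord(7) = 78.

78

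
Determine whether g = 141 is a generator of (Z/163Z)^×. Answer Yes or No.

No

φ(163) = 163 − 1 = 162 = 2 · 3^4.
141 is a primitive root mod 163 iff 141^(φ(163)/q) ≢ 1 for every prime q | φ(163), i.e. q ∈ {2, 3}.
141^81 ≡ 162 (mod 163)  [q = 2: ≢ 1 ✓]
141^54 ≡ 1 (mod 163)  [q = 3: ≡ 1 ✗]
141^54 ≡ 1 shows ord(141) | 54, strictly less than φ(163); not a primitive root.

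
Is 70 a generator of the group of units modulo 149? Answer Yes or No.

φ(149) = 149 − 1 = 148 = 2^2 · 37.
It suffices to check that the order of 70 is not a proper divisor of 148: compute 70^(148/q) for q ∈ {2, 37}.
70^74 ≡ 148 (mod 149)  [q = 2: ≢ 1 ✓]
70^4 ≡ 140 (mod 149)  [q = 37: ≢ 1 ✓]
None equal 1, so ord_149(70) = 148: 70 is a primitive root.

Yes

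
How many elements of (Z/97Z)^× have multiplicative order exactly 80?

0

φ(97) = 97 − 1 = 96 = 2^5 · 3.
In a cyclic group of order 96, there are φ(d) elements of order d for each divisor d of 96, and zero for non-divisors.
80 does not divide 96, so no element of (Z/97Z)^× has order 80.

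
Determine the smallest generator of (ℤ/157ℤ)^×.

φ(157) = 157 − 1 = 156 = 2^2 · 3 · 13.
Test candidates g = 2, 3, … against the prime factors q ∈ {2, 3, 13} of φ(157): g is a generator iff g^(156/q) ≢ 1 for every such q.
g = 2: 2^78 ≡ 156; 2^52 ≡ 1 — hits 1, so not a primitive root.
g = 3: 3^78 ≡ 1 — hits 1, so not a primitive root.
g = 4: 4^78 ≡ 1 — hits 1, so not a primitive root.
g = 5: 5^78 ≡ 156; 5^52 ≡ 12; 5^12 ≡ 130 — none is 1, so 5 is a primitive root.
Hence the least primitive root of 157 is 5.

5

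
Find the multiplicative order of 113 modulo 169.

39

By Lagrange's theorem, ord_169(113) divides φ(169) = φ(13^2) = 13·(13−1) = 156 = 2^2 · 3 · 13.
Divisors of 156: 1, 2, 3, 4, 6, 12, 13, 26, 39, 52, 78, 156.
Compute 113^d (mod 169) for the divisors d until we hit 1:
113^1 ≡ 113
113^2 ≡ 94
113^3 ≡ 144
113^4 ≡ 48
113^6 ≡ 118
113^12 ≡ 66
113^13 ≡ 22
113^26 ≡ 146
113^39 ≡ 1
Hence ord(113) = 39.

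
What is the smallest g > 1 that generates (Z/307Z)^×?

φ(307) = 307 − 1 = 306 = 2 · 3^2 · 17.
g is a primitive root iff g^(306/q) ≢ 1 (mod 307) for each prime q ∈ {2, 3, 17}.
g = 2: 2^153 ≡ 306; 2^102 ≡ 1 — hits 1, so not a primitive root.
g = 3: 3^153 ≡ 306; 3^102 ≡ 1 — hits 1, so not a primitive root.
g = 4: 4^153 ≡ 1 — hits 1, so not a primitive root.
g = 5: 5^153 ≡ 306; 5^102 ≡ 289; 5^18 ≡ 81 — none is 1, so 5 is a primitive root.
So 5 is the smallest generator of (Z/307Z)^×.

5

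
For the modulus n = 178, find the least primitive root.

φ(178) = φ(2)·φ(89) = 1·88 = 88 = 2^3 · 11.
Test candidates g = 2, 3, … against the prime factors q ∈ {2, 11} of φ(178): g is a generator iff g^(88/q) ≢ 1 for every such q.
g = 2: gcd(2, 178) = 2 > 1, not a unit — skip.
g = 3: 3^44 ≡ 177; 3^8 ≡ 153 — none is 1, so 3 is a primitive root.
The smallest primitive root modulo 178 is 3.

3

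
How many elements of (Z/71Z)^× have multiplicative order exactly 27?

0

φ(71) = 71 − 1 = 70 = 2 · 5 · 7.
In a cyclic group of order 70, there are φ(d) elements of order d for each divisor d of 70, and zero for non-divisors.
27 does not divide 70, so no element of (Z/71Z)^× has order 27.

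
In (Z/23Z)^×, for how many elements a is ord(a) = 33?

0

φ(23) = 23 − 1 = 22 = 2 · 11.
In a cyclic group of order 22, there are φ(d) elements of order d for each divisor d of 22, and zero for non-divisors.
Here 22 is not a multiple of 33, so there are no elements of order 33.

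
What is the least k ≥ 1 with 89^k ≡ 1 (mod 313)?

312

By Lagrange's theorem, ord_313(89) divides φ(313) = 313 − 1 = 312 = 2^3 · 3 · 13.
Divisors of 312: 1, 2, 3, 4, 6, 8, 12, 13, 24, 26, 39, 52, 78, 104, 156, 312.
Compute 89^d (mod 313) for the divisors d until we hit 1:
89^1 ≡ 89
89^2 ≡ 96
89^3 ≡ 93
89^4 ≡ 139
89^6 ≡ 198
89^8 ≡ 228
89^12 ≡ 79
89^13 ≡ 145
89^24 ≡ 294
89^26 ≡ 54
89^39 ≡ 5
89^52 ≡ 99
89^78 ≡ 25
89^104 ≡ 98
89^156 ≡ 312
89^312 ≡ 1
Hence ord(89) = 312.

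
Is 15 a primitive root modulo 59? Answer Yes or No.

φ(59) = 59 − 1 = 58 = 2 · 29.
An element g generates (Z/59Z)^× iff g^(58/q) ≢ 1 (mod 59) for each prime q ∈ {2, 29}.
15^29 ≡ 1 (mod 59)  [q = 2: ≡ 1 ✗]
15^2 ≡ 48 (mod 59)  [q = 29: ≢ 1 ✓]
Since 15^29 ≡ 1, the order of 15 divides 29 < 58, so 15 is not a primitive root.

No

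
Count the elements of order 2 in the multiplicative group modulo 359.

φ(359) = 359 − 1 = 358 = 2 · 179.
(Z/359Z)^× is cyclic (|G| = 358); a cyclic group of order m has exactly φ(d) elements of each order d | m, and none otherwise.
2 | 358, and φ(2) = 2 − 1 = 1.

1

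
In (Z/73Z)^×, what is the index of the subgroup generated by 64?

24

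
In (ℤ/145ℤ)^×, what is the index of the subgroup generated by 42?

Since 42 ∈ (Z/145Z)^×, its order divides φ(145) = φ(5·29) = (5−1)·(29−1) = 4·28 = 112 = 2^4 · 7.
Divisors of 112: 1, 2, 4, 7, 8, 14, 16, 28, 56, 112.
Test each divisor d:
42^1 ≡ 42 (mod 145)
42^2 ≡ 24 (mod 145)
42^4 ≡ 141 (mod 145)
42^7 ≡ 28 (mod 145)
42^8 ≡ 16 (mod 145)
42^14 ≡ 59 (mod 145)
42^16 ≡ 111 (mod 145)
42^28 ≡ 1 (mod 145) ✓
So ord_145(42) = 28, hence |⟨42⟩| = 28.
Index = |(Z/145Z)^×| / |⟨42⟩| = 112 / 28 = 4.

4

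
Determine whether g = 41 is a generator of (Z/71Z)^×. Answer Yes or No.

φ(71) = 71 − 1 = 70 = 2 · 5 · 7.
41 is a primitive root mod 71 iff 41^(φ(71)/q) ≢ 1 for every prime q | φ(71), i.e. q ∈ {2, 5, 7}.
41^35 ≡ 70 (mod 71)  [q = 2: ≢ 1 ✓]
41^14 ≡ 1 (mod 71)  [q = 5: ≡ 1 ✗]
41^10 ≡ 20 (mod 71)  [q = 7: ≢ 1 ✓]
Since 41^14 ≡ 1, the order of 41 divides 14 < 70, so 41 is not a primitive root.

No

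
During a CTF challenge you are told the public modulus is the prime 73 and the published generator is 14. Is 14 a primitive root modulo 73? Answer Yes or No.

Yes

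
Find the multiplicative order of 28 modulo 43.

By Lagrange's theorem, ord_43(28) divides φ(43) = 43 − 1 = 42 = 2 · 3 · 7.
Divisors of 42: 1, 2, 3, 6, 7, 14, 21, 42.
Compute 28^d (mod 43) for the divisors d until we hit 1:
28^1 ≡ 28 (mod 43)
28^2 ≡ 10 (mod 43)
28^3 ≡ 22 (mod 43)
28^6 ≡ 11 (mod 43)
28^7 ≡ 7 (mod 43)
28^14 ≡ 6 (mod 43)
28^21 ≡ 42 (mod 43)
28^42 ≡ 1 (mod 43) ✓
Therefore the multiplicative order of 28 modulo 43 is 42.

42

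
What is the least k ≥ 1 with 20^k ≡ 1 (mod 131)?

ord(20) | φ(131) = 131 − 1 = 130 = 2 · 5 · 13.
Divisors of 130: 1, 2, 5, 10, 13, 26, 65, 130.
Check 20^d mod 131 for each divisor in increasing order:
20^1 ≡ 20 (mod 131)
20^2 ≡ 7 (mod 131)
20^5 ≡ 63 (mod 131)
20^10 ≡ 39 (mod 131)
20^13 ≡ 89 (mod 131)
20^26 ≡ 61 (mod 131)
20^65 ≡ 1 (mod 131) ✓
So ord_131(20) = 65.

65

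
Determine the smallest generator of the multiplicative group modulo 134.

7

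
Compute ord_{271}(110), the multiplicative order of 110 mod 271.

135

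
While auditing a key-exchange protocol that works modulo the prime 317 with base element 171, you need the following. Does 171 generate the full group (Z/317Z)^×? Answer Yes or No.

φ(317) = 317 − 1 = 316 = 2^2 · 79.
171 is a primitive root mod 317 iff 171^(φ(317)/q) ≢ 1 for every prime q | φ(317), i.e. q ∈ {2, 79}.
171^158 ≡ 316 (mod 317)  [q = 2: ≢ 1 ✓]
171^4 ≡ 223 (mod 317)  [q = 79: ≢ 1 ✓]
Every test exponent gives a nontrivial residue, hence 171 generates the full group.

Yes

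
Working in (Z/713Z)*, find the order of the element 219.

55

ord(219) | φ(713) = φ(23·31) = (23−1)·(31−1) = 22·30 = 660 = 2^2 · 3 · 5 · 11.
Divisors of 660: 1, 2, 3, 4, 5, 6, 10, 11, 12, 15, 20, 22, 30, 33, 44, 55, 60, 66, 110, 132, 165, 220, 330, 660.
Test each divisor d:
219^1 ≡ 219 (mod 713)
219^2 ≡ 190 (mod 713)
219^3 ≡ 256 (mod 713)
219^4 ≡ 450 (mod 713)
219^5 ≡ 156 (mod 713)
219^6 ≡ 653 (mod 713)
219^10 ≡ 94 (mod 713)
219^11 ≡ 622 (mod 713)
219^12 ≡ 35 (mod 713)
219^15 ≡ 404 (mod 713)
219^20 ≡ 280 (mod 713)
219^22 ≡ 438 (mod 713)
219^30 ≡ 652 (mod 713)
219^33 ≡ 70 (mod 713)
219^44 ≡ 47 (mod 713)
219^55 ≡ 1 (mod 713) ✓
So ord_713(219) = 55.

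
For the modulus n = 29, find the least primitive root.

2

φ(29) = 29 − 1 = 28 = 2^2 · 7.
g is a primitive root iff g^(28/q) ≢ 1 (mod 29) for each prime q ∈ {2, 7}.
g = 2: 2^14 ≡ 28; 2^4 ≡ 16 — none is 1, so 2 is a primitive root.
Hence the least primitive root of 29 is 2.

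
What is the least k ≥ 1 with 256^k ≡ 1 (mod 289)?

17

By Lagrange's theorem, ord_289(256) divides φ(289) = φ(17^2) = 17·(17−1) = 272 = 2^4 · 17.
Divisors of 272: 1, 2, 4, 8, 16, 17, 34, 68, 136, 272.
Test each divisor d:
256^1 ≡ 256 (mod 289)
256^2 ≡ 222 (mod 289)
256^4 ≡ 154 (mod 289)
256^8 ≡ 18 (mod 289)
256^16 ≡ 35 (mod 289)
256^17 ≡ 1 (mod 289) ✓
The smallest such exponent is 17, so the order of 256 is 17.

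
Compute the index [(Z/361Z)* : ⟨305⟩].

18

The order of 305 must divide φ(361) = φ(19^2) = 19·(19−1) = 342 = 2 · 3^2 · 19.
Divisors of 342: 1, 2, 3, 6, 9, 18, 19, 38, 57, 114, 171, 342.
Check 305^d mod 361 for each divisor in increasing order:
305^1 ≡ 305
305^2 ≡ 248
305^3 ≡ 191
305^6 ≡ 20
305^9 ≡ 210
305^18 ≡ 58
305^19 ≡ 1
The order of 305 is 19, so the subgroup it generates has 19 elements.
Index = |(Z/361Z)^×| / |⟨305⟩| = 342 / 19 = 18.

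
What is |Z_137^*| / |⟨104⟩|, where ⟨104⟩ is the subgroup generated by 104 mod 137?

The order of 104 must divide φ(137) = 137 − 1 = 136 = 2^3 · 17.
Divisors of 136: 1, 2, 4, 8, 17, 34, 68, 136.
Test each divisor d:
104^1 ≡ 104
104^2 ≡ 130
104^4 ≡ 49
104^8 ≡ 72
104^17 ≡ 41
104^34 ≡ 37
104^68 ≡ 136
104^136 ≡ 1
The order of 104 is 136, so the subgroup it generates has 136 elements.
[(Z/137Z)^× : ⟨104⟩] = 136/136 = 1.

1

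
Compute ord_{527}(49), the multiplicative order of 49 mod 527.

120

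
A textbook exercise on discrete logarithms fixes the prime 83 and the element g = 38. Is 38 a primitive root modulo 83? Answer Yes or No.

No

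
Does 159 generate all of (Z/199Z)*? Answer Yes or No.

φ(199) = 199 − 1 = 198 = 2 · 3^2 · 11.
An element g generates (Z/199Z)^× iff g^(198/q) ≢ 1 (mod 199) for each prime q ∈ {2, 3, 11}.
159^99 ≡ 198 (mod 199)  [q = 2: ≢ 1 ✓]
159^66 ≡ 1 (mod 199)  [q = 3: ≡ 1 ✗]
159^18 ≡ 188 (mod 199)  [q = 11: ≢ 1 ✓]
Since 159^66 ≡ 1, the order of 159 divides 66 < 198, so 159 is not a primitive root.

No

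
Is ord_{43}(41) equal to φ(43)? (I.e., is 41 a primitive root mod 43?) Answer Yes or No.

φ(43) = 43 − 1 = 42 = 2 · 3 · 7.
41 is a primitive root mod 43 iff 41^(φ(43)/q) ≢ 1 for every prime q | φ(43), i.e. q ∈ {2, 3, 7}.
41^21 ≡ 1 (mod 43)  [q = 2: ≡ 1 ✗]
41^14 ≡ 1 (mod 43)  [q = 3: ≡ 1 ✗]
41^6 ≡ 21 (mod 43)  [q = 7: ≢ 1 ✓]
41^21 ≡ 1 shows ord(41) | 21, strictly less than φ(43); not a primitive root.

No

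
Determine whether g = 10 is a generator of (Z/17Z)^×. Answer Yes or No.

φ(17) = 17 − 1 = 16 = 2^4.
10 is a primitive root mod 17 iff 10^(φ(17)/q) ≢ 1 for every prime q | φ(17), i.e. q ∈ {2}.
10^8 ≡ 16 (mod 17)  [q = 2: ≢ 1 ✓]
None equal 1, so ord_17(10) = 16: 10 is a primitive root.

Yes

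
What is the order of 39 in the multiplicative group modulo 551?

28

The order of 39 must divide φ(551) = φ(19·29) = (19−1)·(29−1) = 18·28 = 504 = 2^3 · 3^2 · 7.
Divisors of 504: 1, 2, 3, 4, 6, 7, 8, 9, 12, 14, 18, 21, 24, 28, 36, 42, 56, 63, 72, 84, 126, 168, 252, 504.
Compute 39^d (mod 551) for the divisors d until we hit 1:
39^1 ≡ 39 (mod 551)
39^2 ≡ 419 (mod 551)
39^3 ≡ 362 (mod 551)
39^4 ≡ 343 (mod 551)
39^6 ≡ 457 (mod 551)
39^7 ≡ 191 (mod 551)
39^8 ≡ 286 (mod 551)
39^9 ≡ 134 (mod 551)
39^12 ≡ 20 (mod 551)
39^14 ≡ 115 (mod 551)
39^18 ≡ 324 (mod 551)
39^21 ≡ 476 (mod 551)
39^24 ≡ 400 (mod 551)
39^28 ≡ 1 (mod 551) ✓
Therefore the multiplicative order of 39 modulo 551 is 28.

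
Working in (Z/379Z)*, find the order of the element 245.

ord(245) | φ(379) = 379 − 1 = 378 = 2 · 3^3 · 7.
Divisors of 378: 1, 2, 3, 6, 7, 9, 14, 18, 21, 27, 42, 54, 63, 126, 189, 378.
Check 245^d mod 379 for each divisor in increasing order:
245^1 ≡ 245 (mod 379)
245^2 ≡ 143 (mod 379)
245^3 ≡ 167 (mod 379)
245^6 ≡ 222 (mod 379)
245^7 ≡ 193 (mod 379)
245^9 ≡ 311 (mod 379)
245^14 ≡ 107 (mod 379)
245^18 ≡ 76 (mod 379)
245^21 ≡ 185 (mod 379)
245^27 ≡ 138 (mod 379)
245^42 ≡ 115 (mod 379)
245^54 ≡ 94 (mod 379)
245^63 ≡ 51 (mod 379)
245^126 ≡ 327 (mod 379)
245^189 ≡ 1 (mod 379) ✓
The smallest such exponent is 189, so the order of 245 is 189.

189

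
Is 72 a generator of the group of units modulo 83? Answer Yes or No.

Yes

φ(83) = 83 − 1 = 82 = 2 · 41.
72 is a primitive root mod 83 iff 72^(φ(83)/q) ≢ 1 for every prime q | φ(83), i.e. q ∈ {2, 41}.
72^41 ≡ 82 (mod 83)  [q = 2: ≢ 1 ✓]
72^2 ≡ 38 (mod 83)  [q = 41: ≢ 1 ✓]
All checks pass, so 72 has order 82 and is a primitive root modulo 83.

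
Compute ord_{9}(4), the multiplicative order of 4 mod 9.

3

ord(4) | φ(9) = φ(3^2) = 3·(3−1) = 6 = 2 · 3.
Divisors of 6: 1, 2, 3, 6.
Test each divisor d:
4^1 ≡ 4
4^2 ≡ 7
4^3 ≡ 1
Therefore the multiplicative order of 4 modulo 9 is 3.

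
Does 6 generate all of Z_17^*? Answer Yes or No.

φ(17) = 17 − 1 = 16 = 2^4.
An element g generates (Z/17Z)^× iff g^(16/q) ≢ 1 (mod 17) for each prime q ∈ {2}.
6^8 ≡ 16 (mod 17)  [q = 2: ≢ 1 ✓]
Every test exponent gives a nontrivial residue, hence 6 generates the full group.

Yes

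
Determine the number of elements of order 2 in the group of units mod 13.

1

φ(13) = 13 − 1 = 12 = 2^2 · 3.
Since (Z/13Z)^× is cyclic of order 12, the number of elements of order d is φ(d) when d | 12 and 0 otherwise.
2 | 12, and φ(2) = 2 − 1 = 1.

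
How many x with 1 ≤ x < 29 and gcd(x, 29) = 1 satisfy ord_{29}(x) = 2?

φ(29) = 29 − 1 = 28 = 2^2 · 7.
(Z/29Z)^× is cyclic (|G| = 28); a cyclic group of order m has exactly φ(d) elements of each order d | m, and none otherwise.
2 | 28, and φ(2) = 2 − 1 = 1.

1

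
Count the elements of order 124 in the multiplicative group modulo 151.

0

φ(151) = 151 − 1 = 150 = 2 · 3 · 5^2.
In a cyclic group of order 150, there are φ(d) elements of order d for each divisor d of 150, and zero for non-divisors.
Since 124 ∤ 150, the count is 0.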